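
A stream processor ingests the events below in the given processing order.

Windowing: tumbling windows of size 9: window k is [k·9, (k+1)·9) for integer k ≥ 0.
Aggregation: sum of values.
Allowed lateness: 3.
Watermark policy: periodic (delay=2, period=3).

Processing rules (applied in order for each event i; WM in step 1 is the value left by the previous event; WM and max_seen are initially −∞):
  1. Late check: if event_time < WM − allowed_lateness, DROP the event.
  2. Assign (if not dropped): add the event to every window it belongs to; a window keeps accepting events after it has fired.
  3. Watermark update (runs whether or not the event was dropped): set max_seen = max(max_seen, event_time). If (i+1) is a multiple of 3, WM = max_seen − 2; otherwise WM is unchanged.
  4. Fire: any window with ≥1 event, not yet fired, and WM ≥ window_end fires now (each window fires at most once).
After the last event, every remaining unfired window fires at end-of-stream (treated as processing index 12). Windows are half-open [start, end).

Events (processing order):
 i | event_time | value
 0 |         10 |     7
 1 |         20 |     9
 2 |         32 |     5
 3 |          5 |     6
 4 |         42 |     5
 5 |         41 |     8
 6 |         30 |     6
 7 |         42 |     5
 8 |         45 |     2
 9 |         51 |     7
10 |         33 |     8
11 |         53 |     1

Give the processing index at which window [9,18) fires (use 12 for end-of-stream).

i=0 t=10 v=7: → [9,18); WM=−∞
i=1 t=20 v=9: → [18,27); WM=−∞
i=2 t=32 v=5: → [27,36); WM=30; [9,18) fires=7 [18,27) fires=9
i=3 t=5 v=6: DROP (t<30-3); WM=30
i=4 t=42 v=5: → [36,45); WM=30
i=5 t=41 v=8: → [36,45); WM=40; [27,36) fires=5
i=6 t=30 v=6: DROP (t<40-3); WM=40
i=7 t=42 v=5: → [36,45); WM=40
i=8 t=45 v=2: → [45,54); WM=43
i=9 t=51 v=7: → [45,54); WM=43
i=10 t=33 v=8: DROP (t<43-3); WM=43
i=11 t=53 v=1: → [45,54); WM=51; [36,45) fires=18

2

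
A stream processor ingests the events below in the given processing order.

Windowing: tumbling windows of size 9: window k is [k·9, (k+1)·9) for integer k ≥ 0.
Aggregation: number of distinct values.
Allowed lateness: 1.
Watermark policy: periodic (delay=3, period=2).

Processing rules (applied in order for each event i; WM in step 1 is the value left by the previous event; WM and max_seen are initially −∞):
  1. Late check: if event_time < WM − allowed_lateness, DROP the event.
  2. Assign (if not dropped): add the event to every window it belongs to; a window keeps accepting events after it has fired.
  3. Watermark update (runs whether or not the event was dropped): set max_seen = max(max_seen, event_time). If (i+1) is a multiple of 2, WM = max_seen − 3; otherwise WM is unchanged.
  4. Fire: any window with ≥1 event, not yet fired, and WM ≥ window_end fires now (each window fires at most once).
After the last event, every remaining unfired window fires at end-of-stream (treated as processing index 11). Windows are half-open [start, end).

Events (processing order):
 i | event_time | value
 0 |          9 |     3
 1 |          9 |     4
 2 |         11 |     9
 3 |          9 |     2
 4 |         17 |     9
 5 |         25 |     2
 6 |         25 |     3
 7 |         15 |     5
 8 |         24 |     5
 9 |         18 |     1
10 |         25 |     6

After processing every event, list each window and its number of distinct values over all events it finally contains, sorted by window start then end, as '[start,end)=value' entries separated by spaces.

[9,18)=4 [18,27)=4

i=0 t=9 v=3: → [9,18); WM=−∞
i=1 t=9 v=4: → [9,18); WM=6
i=2 t=11 v=9: → [9,18); WM=6
i=3 t=9 v=2: → [9,18); WM=8
i=4 t=17 v=9: → [9,18); WM=8
i=5 t=25 v=2: → [18,27); WM=22; [9,18) fires=4
i=6 t=25 v=3: → [18,27); WM=22
i=7 t=15 v=5: DROP (t<22-1); WM=22
i=8 t=24 v=5: → [18,27); WM=22
i=9 t=18 v=1: DROP (t<22-1); WM=22
i=10 t=25 v=6: → [18,27); WM=22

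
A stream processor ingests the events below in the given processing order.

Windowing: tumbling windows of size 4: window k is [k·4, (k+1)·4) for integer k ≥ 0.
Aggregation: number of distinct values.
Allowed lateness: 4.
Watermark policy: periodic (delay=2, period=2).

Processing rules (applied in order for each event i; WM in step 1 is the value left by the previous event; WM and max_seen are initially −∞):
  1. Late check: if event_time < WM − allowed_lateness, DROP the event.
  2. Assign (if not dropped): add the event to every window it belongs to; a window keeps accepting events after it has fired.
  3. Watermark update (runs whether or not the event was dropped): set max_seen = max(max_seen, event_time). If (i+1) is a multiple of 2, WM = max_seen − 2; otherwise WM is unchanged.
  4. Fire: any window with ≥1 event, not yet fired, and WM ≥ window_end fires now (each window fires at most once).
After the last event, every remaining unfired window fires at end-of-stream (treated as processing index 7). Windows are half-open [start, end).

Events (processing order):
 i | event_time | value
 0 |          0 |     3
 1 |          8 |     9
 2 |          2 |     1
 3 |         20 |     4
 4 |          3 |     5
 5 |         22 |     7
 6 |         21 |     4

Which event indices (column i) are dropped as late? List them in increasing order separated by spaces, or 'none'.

i=0 t=0 v=3: → [0,4); WM=−∞
i=1 t=8 v=9: → [8,12); WM=6; [0,4) fires=1
i=2 t=2 v=1: → [0,4); WM=6
i=3 t=20 v=4: → [20,24); WM=18; [8,12) fires=1
i=4 t=3 v=5: DROP (t<18-4); WM=18
i=5 t=22 v=7: → [20,24); WM=20
i=6 t=21 v=4: → [20,24); WM=20

4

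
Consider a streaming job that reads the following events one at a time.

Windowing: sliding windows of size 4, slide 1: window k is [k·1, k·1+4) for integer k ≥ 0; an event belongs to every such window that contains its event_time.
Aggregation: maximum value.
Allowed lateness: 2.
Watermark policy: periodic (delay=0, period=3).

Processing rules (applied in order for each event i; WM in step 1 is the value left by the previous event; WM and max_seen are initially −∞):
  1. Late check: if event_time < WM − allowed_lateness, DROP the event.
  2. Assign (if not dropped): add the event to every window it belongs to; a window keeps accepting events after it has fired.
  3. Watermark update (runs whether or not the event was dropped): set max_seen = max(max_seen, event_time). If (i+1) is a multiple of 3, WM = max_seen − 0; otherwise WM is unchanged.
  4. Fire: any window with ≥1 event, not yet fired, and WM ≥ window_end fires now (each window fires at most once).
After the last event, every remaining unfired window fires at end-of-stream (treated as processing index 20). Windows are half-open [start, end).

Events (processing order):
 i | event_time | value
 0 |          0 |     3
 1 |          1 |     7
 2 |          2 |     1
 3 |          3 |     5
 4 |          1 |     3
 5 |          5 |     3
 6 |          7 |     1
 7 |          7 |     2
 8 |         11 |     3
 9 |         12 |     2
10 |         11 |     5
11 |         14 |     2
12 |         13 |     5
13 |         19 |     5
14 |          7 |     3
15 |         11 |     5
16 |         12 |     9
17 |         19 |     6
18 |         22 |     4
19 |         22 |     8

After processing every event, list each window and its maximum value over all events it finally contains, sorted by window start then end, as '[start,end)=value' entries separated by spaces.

i=0 t=0 v=3: → [0,4); WM=−∞
i=1 t=1 v=7: → [1,5),[0,4); WM=−∞
i=2 t=2 v=1: → [2,6),[1,5),[0,4); WM=2
i=3 t=3 v=5: → [3,7),[2,6),[1,5),[0,4); WM=2
i=4 t=1 v=3: → [1,5),[0,4); WM=2
i=5 t=5 v=3: → [5,9),[4,8),[3,7),[2,6); WM=5; [0,4) fires=7 [1,5) fires=7
i=6 t=7 v=1: → [7,11),[6,10),[5,9),[4,8); WM=5
i=7 t=7 v=2: → [7,11),[6,10),[5,9),[4,8); WM=5
i=8 t=11 v=3: → [11,15),[10,14),[9,13),[8,12); WM=11; [2,6) fires=5 [3,7) fires=5 [4,8) fires=3 [5,9) fires=3 [6,10) fires=2 [7,11) fires=2
i=9 t=12 v=2: → [12,16),[11,15),[10,14),[9,13); WM=11
i=10 t=11 v=5: → [11,15),[10,14),[9,13),[8,12); WM=11
i=11 t=14 v=2: → [14,18),[13,17),[12,16),[11,15); WM=14; [8,12) fires=5 [9,13) fires=5 [10,14) fires=5
i=12 t=13 v=5: → [13,17),[12,16),[11,15),[10,14); WM=14
i=13 t=19 v=5: → [19,23),[18,22),[17,21),[16,20); WM=14
i=14 t=7 v=3: DROP (t<14-2); WM=19; [11,15) fires=5 [12,16) fires=5 [13,17) fires=5 [14,18) fires=2
i=15 t=11 v=5: DROP (t<19-2); WM=19
i=16 t=12 v=9: DROP (t<19-2); WM=19
i=17 t=19 v=6: → [19,23),[18,22),[17,21),[16,20); WM=19
i=18 t=22 v=4: → [22,26),[21,25),[20,24),[19,23); WM=19
i=19 t=22 v=8: → [22,26),[21,25),[20,24),[19,23); WM=19

[0,4)=7 [1,5)=7 [2,6)=5 [3,7)=5 [4,8)=3 [5,9)=3 [6,10)=2 [7,11)=2 [8,12)=5 [9,13)=5 [10,14)=5 [11,15)=5 [12,16)=5 [13,17)=5 [14,18)=2 [16,20)=6 [17,21)=6 [18,22)=6 [19,23)=8 [20,24)=8 [21,25)=8 [22,26)=8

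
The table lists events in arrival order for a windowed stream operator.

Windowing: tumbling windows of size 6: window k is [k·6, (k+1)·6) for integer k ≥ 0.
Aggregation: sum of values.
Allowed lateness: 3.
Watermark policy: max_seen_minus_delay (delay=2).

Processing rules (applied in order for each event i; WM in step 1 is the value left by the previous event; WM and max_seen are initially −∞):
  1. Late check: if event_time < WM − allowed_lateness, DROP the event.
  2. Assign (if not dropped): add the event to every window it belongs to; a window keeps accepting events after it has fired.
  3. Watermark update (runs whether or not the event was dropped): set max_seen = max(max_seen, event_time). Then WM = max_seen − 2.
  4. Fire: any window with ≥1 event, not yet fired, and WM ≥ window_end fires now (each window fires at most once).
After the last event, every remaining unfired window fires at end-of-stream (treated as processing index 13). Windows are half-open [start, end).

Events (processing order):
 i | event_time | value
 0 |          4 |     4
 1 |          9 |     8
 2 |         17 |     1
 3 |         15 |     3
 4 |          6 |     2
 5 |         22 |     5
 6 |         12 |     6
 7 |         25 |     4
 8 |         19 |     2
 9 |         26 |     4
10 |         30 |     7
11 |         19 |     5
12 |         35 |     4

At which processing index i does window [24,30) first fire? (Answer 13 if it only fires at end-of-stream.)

12

i=0 t=4 v=4: → [0,6); WM=2
i=1 t=9 v=8: → [6,12); WM=7; [0,6) fires=4
i=2 t=17 v=1: → [12,18); WM=15; [6,12) fires=8
i=3 t=15 v=3: → [12,18); WM=15
i=4 t=6 v=2: DROP (t<15-3); WM=15
i=5 t=22 v=5: → [18,24); WM=20; [12,18) fires=4
i=6 t=12 v=6: DROP (t<20-3); WM=20
i=7 t=25 v=4: → [24,30); WM=23
i=8 t=19 v=2: DROP (t<23-3); WM=23
i=9 t=26 v=4: → [24,30); WM=24; [18,24) fires=5
i=10 t=30 v=7: → [30,36); WM=28
i=11 t=19 v=5: DROP (t<28-3); WM=28
i=12 t=35 v=4: → [30,36); WM=33; [24,30) fires=8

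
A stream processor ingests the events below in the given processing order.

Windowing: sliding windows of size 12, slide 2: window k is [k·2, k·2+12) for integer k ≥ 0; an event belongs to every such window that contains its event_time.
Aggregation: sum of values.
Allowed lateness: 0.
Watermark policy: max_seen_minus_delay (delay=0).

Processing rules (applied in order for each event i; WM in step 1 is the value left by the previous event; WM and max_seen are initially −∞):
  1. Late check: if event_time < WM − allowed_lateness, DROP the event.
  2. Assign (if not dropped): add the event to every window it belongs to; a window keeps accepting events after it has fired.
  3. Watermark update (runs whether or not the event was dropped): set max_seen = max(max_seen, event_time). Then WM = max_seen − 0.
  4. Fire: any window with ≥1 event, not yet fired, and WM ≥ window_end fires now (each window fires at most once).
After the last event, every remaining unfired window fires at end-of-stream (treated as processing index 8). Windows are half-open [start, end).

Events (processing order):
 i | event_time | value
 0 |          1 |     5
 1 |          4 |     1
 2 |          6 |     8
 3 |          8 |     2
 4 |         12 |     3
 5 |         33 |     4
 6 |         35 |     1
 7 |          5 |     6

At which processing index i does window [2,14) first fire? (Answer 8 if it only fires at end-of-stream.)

5

i=0 t=1 v=5: → [0,12); WM=1
i=1 t=4 v=1: → [4,16),[2,14),[0,12); WM=4
i=2 t=6 v=8: → [6,18),[4,16),[2,14),[0,12); WM=6
i=3 t=8 v=2: → [8,20),[6,18),[4,16),[2,14),[0,12); WM=8
i=4 t=12 v=3: → [12,24),[10,22),[8,20),[6,18),[4,16),[2,14); WM=12; [0,12) fires=16
i=5 t=33 v=4: → [32,44),[30,42),[28,40),[26,38),[24,36),[22,34); WM=33; [2,14) fires=14 [4,16) fires=14 [6,18) fires=13 [8,20) fires=5 [10,22) fires=3 [12,24) fires=3
i=6 t=35 v=1: → [34,46),[32,44),[30,42),[28,40),[26,38),[24,36); WM=35; [22,34) fires=4
i=7 t=5 v=6: DROP (t<35-0); WM=35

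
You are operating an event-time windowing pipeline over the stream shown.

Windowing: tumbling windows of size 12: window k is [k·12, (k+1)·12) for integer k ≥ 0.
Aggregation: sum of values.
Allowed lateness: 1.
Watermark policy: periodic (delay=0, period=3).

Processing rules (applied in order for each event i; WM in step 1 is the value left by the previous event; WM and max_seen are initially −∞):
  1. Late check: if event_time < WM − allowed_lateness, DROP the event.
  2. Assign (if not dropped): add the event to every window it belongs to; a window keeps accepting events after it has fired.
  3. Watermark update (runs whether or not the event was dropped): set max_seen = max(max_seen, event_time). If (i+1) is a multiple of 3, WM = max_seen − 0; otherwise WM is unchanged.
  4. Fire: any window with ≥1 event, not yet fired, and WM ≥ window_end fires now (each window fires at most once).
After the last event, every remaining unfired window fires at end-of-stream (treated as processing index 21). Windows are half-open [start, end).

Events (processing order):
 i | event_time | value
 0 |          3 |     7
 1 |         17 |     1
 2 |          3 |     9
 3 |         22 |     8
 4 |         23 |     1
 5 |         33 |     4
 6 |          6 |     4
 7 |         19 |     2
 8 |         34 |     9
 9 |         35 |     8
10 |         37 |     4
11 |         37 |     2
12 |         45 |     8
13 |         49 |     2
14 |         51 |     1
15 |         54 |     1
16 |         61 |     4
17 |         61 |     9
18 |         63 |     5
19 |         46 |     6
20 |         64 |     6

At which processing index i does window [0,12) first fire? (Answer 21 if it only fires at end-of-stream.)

2

i=0 t=3 v=7: → [0,12); WM=−∞
i=1 t=17 v=1: → [12,24); WM=−∞
i=2 t=3 v=9: → [0,12); WM=17; [0,12) fires=16
i=3 t=22 v=8: → [12,24); WM=17
i=4 t=23 v=1: → [12,24); WM=17
i=5 t=33 v=4: → [24,36); WM=33; [12,24) fires=10
i=6 t=6 v=4: DROP (t<33-1); WM=33
i=7 t=19 v=2: DROP (t<33-1); WM=33
i=8 t=34 v=9: → [24,36); WM=34
i=9 t=35 v=8: → [24,36); WM=34
i=10 t=37 v=4: → [36,48); WM=34
i=11 t=37 v=2: → [36,48); WM=37; [24,36) fires=21
i=12 t=45 v=8: → [36,48); WM=37
i=13 t=49 v=2: → [48,60); WM=37
i=14 t=51 v=1: → [48,60); WM=51; [36,48) fires=14
i=15 t=54 v=1: → [48,60); WM=51
i=16 t=61 v=4: → [60,72); WM=51
i=17 t=61 v=9: → [60,72); WM=61; [48,60) fires=4
i=18 t=63 v=5: → [60,72); WM=61
i=19 t=46 v=6: DROP (t<61-1); WM=61
i=20 t=64 v=6: → [60,72); WM=64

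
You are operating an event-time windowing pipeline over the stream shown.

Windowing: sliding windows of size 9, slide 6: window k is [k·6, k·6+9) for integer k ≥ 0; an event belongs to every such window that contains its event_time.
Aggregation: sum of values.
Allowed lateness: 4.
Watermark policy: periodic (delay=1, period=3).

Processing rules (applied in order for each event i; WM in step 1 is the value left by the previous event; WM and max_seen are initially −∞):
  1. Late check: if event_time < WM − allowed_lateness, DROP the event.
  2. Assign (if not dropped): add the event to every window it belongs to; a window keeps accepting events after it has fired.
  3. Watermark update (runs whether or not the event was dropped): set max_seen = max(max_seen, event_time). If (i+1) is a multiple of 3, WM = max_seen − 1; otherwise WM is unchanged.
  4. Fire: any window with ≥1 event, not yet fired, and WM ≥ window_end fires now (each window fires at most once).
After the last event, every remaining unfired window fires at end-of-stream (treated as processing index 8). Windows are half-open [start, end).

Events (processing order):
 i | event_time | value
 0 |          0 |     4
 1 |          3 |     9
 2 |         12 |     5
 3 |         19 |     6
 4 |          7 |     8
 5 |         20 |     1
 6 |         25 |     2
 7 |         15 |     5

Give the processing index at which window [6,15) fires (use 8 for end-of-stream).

5

i=0 t=0 v=4: → [0,9); WM=−∞
i=1 t=3 v=9: → [0,9); WM=−∞
i=2 t=12 v=5: → [12,21),[6,15); WM=11; [0,9) fires=13
i=3 t=19 v=6: → [18,27),[12,21); WM=11
i=4 t=7 v=8: → [6,15),[0,9); WM=11
i=5 t=20 v=1: → [18,27),[12,21); WM=19; [6,15) fires=13
i=6 t=25 v=2: → [24,33),[18,27); WM=19
i=7 t=15 v=5: → [12,21); WM=19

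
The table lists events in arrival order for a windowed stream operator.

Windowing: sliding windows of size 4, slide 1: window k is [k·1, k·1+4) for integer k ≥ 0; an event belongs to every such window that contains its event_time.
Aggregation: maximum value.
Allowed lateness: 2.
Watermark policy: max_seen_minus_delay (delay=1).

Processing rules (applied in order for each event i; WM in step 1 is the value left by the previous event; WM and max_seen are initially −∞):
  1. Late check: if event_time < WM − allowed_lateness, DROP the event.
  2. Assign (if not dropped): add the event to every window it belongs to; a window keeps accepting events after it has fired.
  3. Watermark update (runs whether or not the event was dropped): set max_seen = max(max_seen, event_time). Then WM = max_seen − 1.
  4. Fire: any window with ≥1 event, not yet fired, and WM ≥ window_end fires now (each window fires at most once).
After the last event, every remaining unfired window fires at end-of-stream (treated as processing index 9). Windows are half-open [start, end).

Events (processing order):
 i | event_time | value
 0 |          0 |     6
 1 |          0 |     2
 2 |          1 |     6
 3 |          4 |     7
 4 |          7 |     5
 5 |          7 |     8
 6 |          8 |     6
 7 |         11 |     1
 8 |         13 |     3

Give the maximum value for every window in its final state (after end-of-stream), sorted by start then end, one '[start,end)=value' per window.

[0,4)=6 [1,5)=7 [2,6)=7 [3,7)=7 [4,8)=8 [5,9)=8 [6,10)=8 [7,11)=8 [8,12)=6 [9,13)=1 [10,14)=3 [11,15)=3 [12,16)=3 [13,17)=3

i=0 t=0 v=6: → [0,4); WM=-1
i=1 t=0 v=2: → [0,4); WM=-1
i=2 t=1 v=6: → [1,5),[0,4); WM=0
i=3 t=4 v=7: → [4,8),[3,7),[2,6),[1,5); WM=3
i=4 t=7 v=5: → [7,11),[6,10),[5,9),[4,8); WM=6; [0,4) fires=6 [1,5) fires=7 [2,6) fires=7
i=5 t=7 v=8: → [7,11),[6,10),[5,9),[4,8); WM=6
i=6 t=8 v=6: → [8,12),[7,11),[6,10),[5,9); WM=7; [3,7) fires=7
i=7 t=11 v=1: → [11,15),[10,14),[9,13),[8,12); WM=10; [4,8) fires=8 [5,9) fires=8 [6,10) fires=8
i=8 t=13 v=3: → [13,17),[12,16),[11,15),[10,14); WM=12; [7,11) fires=8 [8,12) fires=6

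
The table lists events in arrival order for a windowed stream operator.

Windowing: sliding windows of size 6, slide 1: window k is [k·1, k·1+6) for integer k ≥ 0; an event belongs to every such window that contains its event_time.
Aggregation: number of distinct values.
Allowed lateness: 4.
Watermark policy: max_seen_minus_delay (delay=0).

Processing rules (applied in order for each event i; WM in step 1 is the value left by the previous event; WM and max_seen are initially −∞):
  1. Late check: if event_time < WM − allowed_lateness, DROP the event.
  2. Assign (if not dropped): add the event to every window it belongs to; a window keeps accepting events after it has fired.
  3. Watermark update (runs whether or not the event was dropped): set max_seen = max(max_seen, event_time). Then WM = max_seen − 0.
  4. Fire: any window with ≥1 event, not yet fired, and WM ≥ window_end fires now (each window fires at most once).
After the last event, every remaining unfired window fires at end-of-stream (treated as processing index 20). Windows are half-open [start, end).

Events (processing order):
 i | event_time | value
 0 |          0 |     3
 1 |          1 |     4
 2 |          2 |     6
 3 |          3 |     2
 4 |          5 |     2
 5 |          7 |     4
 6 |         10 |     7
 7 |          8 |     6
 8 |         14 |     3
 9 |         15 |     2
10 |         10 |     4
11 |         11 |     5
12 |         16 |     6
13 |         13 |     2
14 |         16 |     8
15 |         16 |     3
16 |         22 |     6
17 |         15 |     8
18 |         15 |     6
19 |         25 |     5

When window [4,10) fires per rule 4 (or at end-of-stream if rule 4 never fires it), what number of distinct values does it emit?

2

i=0 t=0 v=3: → [0,6); WM=0
i=1 t=1 v=4: → [1,7),[0,6); WM=1
i=2 t=2 v=6: → [2,8),[1,7),[0,6); WM=2
i=3 t=3 v=2: → [3,9),[2,8),[1,7),[0,6); WM=3
i=4 t=5 v=2: → [5,11),[4,10),[3,9),[2,8),[1,7),[0,6); WM=5
i=5 t=7 v=4: → [7,13),[6,12),[5,11),[4,10),[3,9),[2,8); WM=7; [0,6) fires=4 [1,7) fires=3
i=6 t=10 v=7: → [10,16),[9,15),[8,14),[7,13),[6,12),[5,11); WM=10; [2,8) fires=3 [3,9) fires=2 [4,10) fires=2
i=7 t=8 v=6: → [8,14),[7,13),[6,12),[5,11),[4,10),[3,9); WM=10
i=8 t=14 v=3: → [14,20),[13,19),[12,18),[11,17),[10,16),[9,15); WM=14; [5,11) fires=4 [6,12) fires=3 [7,13) fires=3 [8,14) fires=2
i=9 t=15 v=2: → [15,21),[14,20),[13,19),[12,18),[11,17),[10,16); WM=15; [9,15) fires=2
i=10 t=10 v=4: DROP (t<15-4); WM=15
i=11 t=11 v=5: → [11,17),[10,16),[9,15),[8,14),[7,13),[6,12); WM=15
i=12 t=16 v=6: → [16,22),[15,21),[14,20),[13,19),[12,18),[11,17); WM=16; [10,16) fires=4
i=13 t=13 v=2: → [13,19),[12,18),[11,17),[10,16),[9,15),[8,14); WM=16
i=14 t=16 v=8: → [16,22),[15,21),[14,20),[13,19),[12,18),[11,17); WM=16
i=15 t=16 v=3: → [16,22),[15,21),[14,20),[13,19),[12,18),[11,17); WM=16
i=16 t=22 v=6: → [22,28),[21,27),[20,26),[19,25),[18,24),[17,23); WM=22; [11,17) fires=5 [12,18) fires=4 [13,19) fires=4 [14,20) fires=4 [15,21) fires=4 [16,22) fires=3
i=17 t=15 v=8: DROP (t<22-4); WM=22
i=18 t=15 v=6: DROP (t<22-4); WM=22
i=19 t=25 v=5: → [25,31),[24,30),[23,29),[22,28),[21,27),[20,26); WM=25; [17,23) fires=1 [18,24) fires=1 [19,25) fires=1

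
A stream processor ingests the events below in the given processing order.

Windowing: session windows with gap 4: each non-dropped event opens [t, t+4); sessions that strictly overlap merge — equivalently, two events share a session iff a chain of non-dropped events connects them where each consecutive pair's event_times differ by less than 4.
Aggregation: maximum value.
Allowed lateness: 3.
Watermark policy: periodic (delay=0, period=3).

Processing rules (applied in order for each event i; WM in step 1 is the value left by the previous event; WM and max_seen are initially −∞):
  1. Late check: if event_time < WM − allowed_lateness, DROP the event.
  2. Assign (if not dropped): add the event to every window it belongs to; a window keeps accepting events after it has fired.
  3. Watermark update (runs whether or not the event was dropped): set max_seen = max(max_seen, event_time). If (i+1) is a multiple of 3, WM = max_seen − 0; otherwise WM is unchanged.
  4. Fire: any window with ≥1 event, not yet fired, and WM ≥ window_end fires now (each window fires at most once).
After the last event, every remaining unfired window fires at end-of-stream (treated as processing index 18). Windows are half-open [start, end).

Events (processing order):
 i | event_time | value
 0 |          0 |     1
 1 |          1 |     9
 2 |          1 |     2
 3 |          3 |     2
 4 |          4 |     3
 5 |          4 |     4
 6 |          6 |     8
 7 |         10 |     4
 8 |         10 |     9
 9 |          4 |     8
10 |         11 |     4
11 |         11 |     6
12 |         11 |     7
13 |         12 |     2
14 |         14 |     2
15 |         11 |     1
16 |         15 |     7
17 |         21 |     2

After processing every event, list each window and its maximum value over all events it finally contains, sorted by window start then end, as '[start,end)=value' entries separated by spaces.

i=0 t=0 v=1: → [0,4); WM=−∞
i=1 t=1 v=9: → [0,5); WM=−∞
i=2 t=1 v=2: → [0,5); WM=1
i=3 t=3 v=2: → [0,7); WM=1
i=4 t=4 v=3: → [0,8); WM=1
i=5 t=4 v=4: → [0,8); WM=4
i=6 t=6 v=8: → [0,10); WM=4
i=7 t=10 v=4: → [10,14); WM=4
i=8 t=10 v=9: → [10,14); WM=10
i=9 t=4 v=8: DROP (t<10-3); WM=10
i=10 t=11 v=4: → [10,15); WM=10
i=11 t=11 v=6: → [10,15); WM=11
i=12 t=11 v=7: → [10,15); WM=11
i=13 t=12 v=2: → [10,16); WM=11
i=14 t=14 v=2: → [10,18); WM=14
i=15 t=11 v=1: → [10,18); WM=14
i=16 t=15 v=7: → [10,19); WM=14
i=17 t=21 v=2: → [21,25); WM=21

[0,10)=9 [10,19)=9 [21,25)=2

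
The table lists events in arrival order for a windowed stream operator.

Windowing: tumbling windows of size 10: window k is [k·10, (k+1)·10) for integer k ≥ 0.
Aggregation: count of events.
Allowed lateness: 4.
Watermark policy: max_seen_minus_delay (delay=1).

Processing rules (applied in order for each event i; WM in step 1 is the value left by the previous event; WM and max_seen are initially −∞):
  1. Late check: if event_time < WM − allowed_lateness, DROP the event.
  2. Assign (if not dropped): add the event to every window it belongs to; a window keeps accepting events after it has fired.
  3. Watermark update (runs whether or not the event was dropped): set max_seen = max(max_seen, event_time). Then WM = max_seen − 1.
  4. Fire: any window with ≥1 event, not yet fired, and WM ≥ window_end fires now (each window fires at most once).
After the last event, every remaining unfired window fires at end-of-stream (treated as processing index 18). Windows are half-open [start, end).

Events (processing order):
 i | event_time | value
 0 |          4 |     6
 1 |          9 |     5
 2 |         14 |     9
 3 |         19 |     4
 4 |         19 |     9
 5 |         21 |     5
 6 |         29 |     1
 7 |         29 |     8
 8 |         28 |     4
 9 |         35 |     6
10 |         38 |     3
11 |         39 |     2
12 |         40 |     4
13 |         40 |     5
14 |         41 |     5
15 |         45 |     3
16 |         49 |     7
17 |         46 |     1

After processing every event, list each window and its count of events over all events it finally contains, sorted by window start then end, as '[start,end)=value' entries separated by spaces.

i=0 t=4 v=6: → [0,10); WM=3
i=1 t=9 v=5: → [0,10); WM=8
i=2 t=14 v=9: → [10,20); WM=13; [0,10) fires=2
i=3 t=19 v=4: → [10,20); WM=18
i=4 t=19 v=9: → [10,20); WM=18
i=5 t=21 v=5: → [20,30); WM=20; [10,20) fires=3
i=6 t=29 v=1: → [20,30); WM=28
i=7 t=29 v=8: → [20,30); WM=28
i=8 t=28 v=4: → [20,30); WM=28
i=9 t=35 v=6: → [30,40); WM=34; [20,30) fires=4
i=10 t=38 v=3: → [30,40); WM=37
i=11 t=39 v=2: → [30,40); WM=38
i=12 t=40 v=4: → [40,50); WM=39
i=13 t=40 v=5: → [40,50); WM=39
i=14 t=41 v=5: → [40,50); WM=40; [30,40) fires=3
i=15 t=45 v=3: → [40,50); WM=44
i=16 t=49 v=7: → [40,50); WM=48
i=17 t=46 v=1: → [40,50); WM=48

[0,10)=2 [10,20)=3 [20,30)=4 [30,40)=3 [40,50)=6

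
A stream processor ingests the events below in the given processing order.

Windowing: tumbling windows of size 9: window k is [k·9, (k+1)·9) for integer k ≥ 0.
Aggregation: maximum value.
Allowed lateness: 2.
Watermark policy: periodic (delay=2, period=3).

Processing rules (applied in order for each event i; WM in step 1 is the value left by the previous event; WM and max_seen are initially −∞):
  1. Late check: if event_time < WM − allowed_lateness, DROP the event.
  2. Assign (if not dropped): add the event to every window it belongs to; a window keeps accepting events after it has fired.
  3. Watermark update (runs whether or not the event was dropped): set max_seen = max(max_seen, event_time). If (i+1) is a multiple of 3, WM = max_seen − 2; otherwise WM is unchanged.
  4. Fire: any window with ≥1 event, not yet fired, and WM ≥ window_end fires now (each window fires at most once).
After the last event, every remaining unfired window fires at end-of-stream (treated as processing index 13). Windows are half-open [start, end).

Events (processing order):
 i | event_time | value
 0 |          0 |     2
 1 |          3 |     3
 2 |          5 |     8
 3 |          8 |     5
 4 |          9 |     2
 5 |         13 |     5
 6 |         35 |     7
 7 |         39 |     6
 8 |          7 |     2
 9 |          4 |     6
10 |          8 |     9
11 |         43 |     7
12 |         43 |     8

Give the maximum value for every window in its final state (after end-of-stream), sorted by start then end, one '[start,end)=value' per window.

i=0 t=0 v=2: → [0,9); WM=−∞
i=1 t=3 v=3: → [0,9); WM=−∞
i=2 t=5 v=8: → [0,9); WM=3
i=3 t=8 v=5: → [0,9); WM=3
i=4 t=9 v=2: → [9,18); WM=3
i=5 t=13 v=5: → [9,18); WM=11; [0,9) fires=8
i=6 t=35 v=7: → [27,36); WM=11
i=7 t=39 v=6: → [36,45); WM=11
i=8 t=7 v=2: DROP (t<11-2); WM=37; [9,18) fires=5 [27,36) fires=7
i=9 t=4 v=6: DROP (t<37-2); WM=37
i=10 t=8 v=9: DROP (t<37-2); WM=37
i=11 t=43 v=7: → [36,45); WM=41
i=12 t=43 v=8: → [36,45); WM=41

[0,9)=8 [9,18)=5 [27,36)=7 [36,45)=8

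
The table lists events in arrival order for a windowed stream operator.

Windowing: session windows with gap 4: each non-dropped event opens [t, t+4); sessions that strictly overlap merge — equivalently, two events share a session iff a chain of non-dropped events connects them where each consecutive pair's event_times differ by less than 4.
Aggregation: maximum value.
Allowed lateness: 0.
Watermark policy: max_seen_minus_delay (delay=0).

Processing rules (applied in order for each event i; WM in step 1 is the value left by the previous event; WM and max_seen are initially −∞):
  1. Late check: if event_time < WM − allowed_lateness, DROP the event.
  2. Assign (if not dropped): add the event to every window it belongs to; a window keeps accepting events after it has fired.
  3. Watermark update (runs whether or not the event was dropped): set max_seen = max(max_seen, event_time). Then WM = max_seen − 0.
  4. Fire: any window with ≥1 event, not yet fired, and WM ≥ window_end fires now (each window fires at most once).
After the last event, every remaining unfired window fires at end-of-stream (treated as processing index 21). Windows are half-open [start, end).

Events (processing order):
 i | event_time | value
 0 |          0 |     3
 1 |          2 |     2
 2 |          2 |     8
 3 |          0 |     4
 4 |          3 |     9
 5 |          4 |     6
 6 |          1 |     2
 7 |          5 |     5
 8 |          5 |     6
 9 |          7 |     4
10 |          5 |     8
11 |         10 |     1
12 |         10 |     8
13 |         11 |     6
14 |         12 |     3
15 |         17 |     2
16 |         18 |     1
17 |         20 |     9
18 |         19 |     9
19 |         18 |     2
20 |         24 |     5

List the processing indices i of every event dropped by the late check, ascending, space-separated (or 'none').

i=0 t=0 v=3: → [0,4); WM=0
i=1 t=2 v=2: → [0,6); WM=2
i=2 t=2 v=8: → [0,6); WM=2
i=3 t=0 v=4: DROP (t<2-0); WM=2
i=4 t=3 v=9: → [0,7); WM=3
i=5 t=4 v=6: → [0,8); WM=4
i=6 t=1 v=2: DROP (t<4-0); WM=4
i=7 t=5 v=5: → [0,9); WM=5
i=8 t=5 v=6: → [0,9); WM=5
i=9 t=7 v=4: → [0,11); WM=7
i=10 t=5 v=8: DROP (t<7-0); WM=7
i=11 t=10 v=1: → [0,14); WM=10
i=12 t=10 v=8: → [0,14); WM=10
i=13 t=11 v=6: → [0,15); WM=11
i=14 t=12 v=3: → [0,16); WM=12
i=15 t=17 v=2: → [17,21); WM=17
i=16 t=18 v=1: → [17,22); WM=18
i=17 t=20 v=9: → [17,24); WM=20
i=18 t=19 v=9: DROP (t<20-0); WM=20
i=19 t=18 v=2: DROP (t<20-0); WM=20
i=20 t=24 v=5: → [24,28); WM=24

3 6 10 18 19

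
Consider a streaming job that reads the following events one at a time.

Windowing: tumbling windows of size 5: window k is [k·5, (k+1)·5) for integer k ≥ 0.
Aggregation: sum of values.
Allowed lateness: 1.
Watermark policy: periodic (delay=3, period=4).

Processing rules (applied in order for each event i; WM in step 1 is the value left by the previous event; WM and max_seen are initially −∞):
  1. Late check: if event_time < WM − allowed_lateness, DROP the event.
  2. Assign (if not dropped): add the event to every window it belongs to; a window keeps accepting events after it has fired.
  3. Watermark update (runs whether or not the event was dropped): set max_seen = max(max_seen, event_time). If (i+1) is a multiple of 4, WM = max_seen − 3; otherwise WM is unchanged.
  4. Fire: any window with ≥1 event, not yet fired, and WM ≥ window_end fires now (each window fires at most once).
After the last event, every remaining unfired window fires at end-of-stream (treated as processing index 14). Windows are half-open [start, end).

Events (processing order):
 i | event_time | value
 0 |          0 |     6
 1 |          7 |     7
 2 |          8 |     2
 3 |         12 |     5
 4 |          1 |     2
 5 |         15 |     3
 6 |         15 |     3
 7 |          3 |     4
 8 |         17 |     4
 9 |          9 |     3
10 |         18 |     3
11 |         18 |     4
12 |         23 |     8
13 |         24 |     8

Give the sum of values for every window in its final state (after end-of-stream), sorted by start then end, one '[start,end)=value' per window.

[0,5)=6 [5,10)=9 [10,15)=5 [15,20)=17 [20,25)=16

i=0 t=0 v=6: → [0,5); WM=−∞
i=1 t=7 v=7: → [5,10); WM=−∞
i=2 t=8 v=2: → [5,10); WM=−∞
i=3 t=12 v=5: → [10,15); WM=9; [0,5) fires=6
i=4 t=1 v=2: DROP (t<9-1); WM=9
i=5 t=15 v=3: → [15,20); WM=9
i=6 t=15 v=3: → [15,20); WM=9
i=7 t=3 v=4: DROP (t<9-1); WM=12; [5,10) fires=9
i=8 t=17 v=4: → [15,20); WM=12
i=9 t=9 v=3: DROP (t<12-1); WM=12
i=10 t=18 v=3: → [15,20); WM=12
i=11 t=18 v=4: → [15,20); WM=15; [10,15) fires=5
i=12 t=23 v=8: → [20,25); WM=15
i=13 t=24 v=8: → [20,25); WM=15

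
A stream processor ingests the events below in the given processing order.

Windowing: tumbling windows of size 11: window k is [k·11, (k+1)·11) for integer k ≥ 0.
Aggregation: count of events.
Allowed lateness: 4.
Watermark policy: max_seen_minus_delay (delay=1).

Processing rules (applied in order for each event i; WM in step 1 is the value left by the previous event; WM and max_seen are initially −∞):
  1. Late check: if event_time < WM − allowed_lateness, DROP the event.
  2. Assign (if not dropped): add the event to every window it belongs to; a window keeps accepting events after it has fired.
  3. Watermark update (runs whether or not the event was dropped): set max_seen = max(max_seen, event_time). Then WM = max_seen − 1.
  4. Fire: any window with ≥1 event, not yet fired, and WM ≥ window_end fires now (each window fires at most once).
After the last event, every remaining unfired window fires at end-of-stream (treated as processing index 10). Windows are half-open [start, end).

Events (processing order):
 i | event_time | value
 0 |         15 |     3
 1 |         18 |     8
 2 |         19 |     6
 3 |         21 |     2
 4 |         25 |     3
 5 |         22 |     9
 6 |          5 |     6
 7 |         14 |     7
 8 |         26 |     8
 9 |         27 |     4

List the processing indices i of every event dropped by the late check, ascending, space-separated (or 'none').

6 7

i=0 t=15 v=3: → [11,22); WM=14
i=1 t=18 v=8: → [11,22); WM=17
i=2 t=19 v=6: → [11,22); WM=18
i=3 t=21 v=2: → [11,22); WM=20
i=4 t=25 v=3: → [22,33); WM=24; [11,22) fires=4
i=5 t=22 v=9: → [22,33); WM=24
i=6 t=5 v=6: DROP (t<24-4); WM=24
i=7 t=14 v=7: DROP (t<24-4); WM=24
i=8 t=26 v=8: → [22,33); WM=25
i=9 t=27 v=4: → [22,33); WM=26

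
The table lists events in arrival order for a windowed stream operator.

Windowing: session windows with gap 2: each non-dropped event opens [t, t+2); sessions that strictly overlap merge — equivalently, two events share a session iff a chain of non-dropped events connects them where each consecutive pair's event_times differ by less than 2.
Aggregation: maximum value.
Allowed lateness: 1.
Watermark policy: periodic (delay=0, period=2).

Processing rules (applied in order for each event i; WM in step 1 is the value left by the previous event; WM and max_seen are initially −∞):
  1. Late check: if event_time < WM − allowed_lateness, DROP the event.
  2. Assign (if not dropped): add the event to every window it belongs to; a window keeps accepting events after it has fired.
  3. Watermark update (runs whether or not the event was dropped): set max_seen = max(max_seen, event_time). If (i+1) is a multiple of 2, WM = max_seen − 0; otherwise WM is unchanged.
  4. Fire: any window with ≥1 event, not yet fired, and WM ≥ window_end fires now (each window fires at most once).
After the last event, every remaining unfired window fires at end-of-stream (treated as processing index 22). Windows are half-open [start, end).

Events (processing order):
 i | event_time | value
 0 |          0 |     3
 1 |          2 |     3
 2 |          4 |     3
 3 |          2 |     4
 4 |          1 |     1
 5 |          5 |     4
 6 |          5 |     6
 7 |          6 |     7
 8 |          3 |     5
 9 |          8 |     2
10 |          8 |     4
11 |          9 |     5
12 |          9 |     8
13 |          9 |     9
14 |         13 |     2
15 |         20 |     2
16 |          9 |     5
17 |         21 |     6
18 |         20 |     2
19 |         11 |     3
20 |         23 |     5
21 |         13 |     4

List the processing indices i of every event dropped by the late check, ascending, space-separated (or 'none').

i=0 t=0 v=3: → [0,2); WM=−∞
i=1 t=2 v=3: → [2,4); WM=2
i=2 t=4 v=3: → [4,6); WM=2
i=3 t=2 v=4: → [2,4); WM=4
i=4 t=1 v=1: DROP (t<4-1); WM=4
i=5 t=5 v=4: → [4,7); WM=5
i=6 t=5 v=6: → [4,7); WM=5
i=7 t=6 v=7: → [4,8); WM=6
i=8 t=3 v=5: DROP (t<6-1); WM=6
i=9 t=8 v=2: → [8,10); WM=8
i=10 t=8 v=4: → [8,10); WM=8
i=11 t=9 v=5: → [8,11); WM=9
i=12 t=9 v=8: → [8,11); WM=9
i=13 t=9 v=9: → [8,11); WM=9
i=14 t=13 v=2: → [13,15); WM=9
i=15 t=20 v=2: → [20,22); WM=20
i=16 t=9 v=5: DROP (t<20-1); WM=20
i=17 t=21 v=6: → [20,23); WM=21
i=18 t=20 v=2: → [20,23); WM=21
i=19 t=11 v=3: DROP (t<21-1); WM=21
i=20 t=23 v=5: → [23,25); WM=21
i=21 t=13 v=4: DROP (t<21-1); WM=23

4 8 16 19 21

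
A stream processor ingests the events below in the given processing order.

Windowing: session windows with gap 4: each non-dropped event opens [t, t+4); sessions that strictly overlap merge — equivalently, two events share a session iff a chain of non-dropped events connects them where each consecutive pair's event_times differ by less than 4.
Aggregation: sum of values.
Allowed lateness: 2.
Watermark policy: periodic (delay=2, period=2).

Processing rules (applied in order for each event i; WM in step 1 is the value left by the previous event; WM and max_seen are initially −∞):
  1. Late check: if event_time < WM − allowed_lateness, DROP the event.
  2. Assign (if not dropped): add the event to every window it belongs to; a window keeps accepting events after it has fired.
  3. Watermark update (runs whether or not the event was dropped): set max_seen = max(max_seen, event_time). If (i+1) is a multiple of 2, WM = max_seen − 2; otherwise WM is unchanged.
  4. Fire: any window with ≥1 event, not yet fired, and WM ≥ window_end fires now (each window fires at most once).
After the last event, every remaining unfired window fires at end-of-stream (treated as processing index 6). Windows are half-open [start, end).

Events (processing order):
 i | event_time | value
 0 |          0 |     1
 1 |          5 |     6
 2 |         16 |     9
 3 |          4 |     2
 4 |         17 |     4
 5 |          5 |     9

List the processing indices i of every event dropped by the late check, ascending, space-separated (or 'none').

5

i=0 t=0 v=1: → [0,4); WM=−∞
i=1 t=5 v=6: → [5,9); WM=3
i=2 t=16 v=9: → [16,20); WM=3
i=3 t=4 v=2: → [4,9); WM=14
i=4 t=17 v=4: → [16,21); WM=14
i=5 t=5 v=9: DROP (t<14-2); WM=15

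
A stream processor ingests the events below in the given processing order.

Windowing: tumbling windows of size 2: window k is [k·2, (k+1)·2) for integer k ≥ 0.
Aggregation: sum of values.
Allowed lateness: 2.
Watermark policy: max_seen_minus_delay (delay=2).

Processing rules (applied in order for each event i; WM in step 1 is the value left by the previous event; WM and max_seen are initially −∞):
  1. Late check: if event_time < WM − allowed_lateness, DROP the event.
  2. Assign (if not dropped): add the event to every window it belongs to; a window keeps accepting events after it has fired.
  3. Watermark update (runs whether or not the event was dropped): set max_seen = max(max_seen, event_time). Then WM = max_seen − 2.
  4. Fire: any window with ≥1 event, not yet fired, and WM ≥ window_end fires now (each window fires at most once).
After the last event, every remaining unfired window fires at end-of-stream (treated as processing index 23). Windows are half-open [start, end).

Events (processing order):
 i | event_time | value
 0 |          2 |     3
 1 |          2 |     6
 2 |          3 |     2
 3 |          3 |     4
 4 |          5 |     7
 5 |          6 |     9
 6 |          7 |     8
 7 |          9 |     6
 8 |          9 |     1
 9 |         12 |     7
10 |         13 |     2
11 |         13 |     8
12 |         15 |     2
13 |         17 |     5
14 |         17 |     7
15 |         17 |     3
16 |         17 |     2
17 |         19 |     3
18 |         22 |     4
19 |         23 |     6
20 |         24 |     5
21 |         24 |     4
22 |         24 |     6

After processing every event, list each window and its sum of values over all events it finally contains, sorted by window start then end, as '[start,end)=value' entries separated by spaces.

i=0 t=2 v=3: → [2,4); WM=0
i=1 t=2 v=6: → [2,4); WM=0
i=2 t=3 v=2: → [2,4); WM=1
i=3 t=3 v=4: → [2,4); WM=1
i=4 t=5 v=7: → [4,6); WM=3
i=5 t=6 v=9: → [6,8); WM=4; [2,4) fires=15
i=6 t=7 v=8: → [6,8); WM=5
i=7 t=9 v=6: → [8,10); WM=7; [4,6) fires=7
i=8 t=9 v=1: → [8,10); WM=7
i=9 t=12 v=7: → [12,14); WM=10; [6,8) fires=17 [8,10) fires=7
i=10 t=13 v=2: → [12,14); WM=11
i=11 t=13 v=8: → [12,14); WM=11
i=12 t=15 v=2: → [14,16); WM=13
i=13 t=17 v=5: → [16,18); WM=15; [12,14) fires=17
i=14 t=17 v=7: → [16,18); WM=15
i=15 t=17 v=3: → [16,18); WM=15
i=16 t=17 v=2: → [16,18); WM=15
i=17 t=19 v=3: → [18,20); WM=17; [14,16) fires=2
i=18 t=22 v=4: → [22,24); WM=20; [16,18) fires=17 [18,20) fires=3
i=19 t=23 v=6: → [22,24); WM=21
i=20 t=24 v=5: → [24,26); WM=22
i=21 t=24 v=4: → [24,26); WM=22
i=22 t=24 v=6: → [24,26); WM=22

[2,4)=15 [4,6)=7 [6,8)=17 [8,10)=7 [12,14)=17 [14,16)=2 [16,18)=17 [18,20)=3 [22,24)=10 [24,26)=15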